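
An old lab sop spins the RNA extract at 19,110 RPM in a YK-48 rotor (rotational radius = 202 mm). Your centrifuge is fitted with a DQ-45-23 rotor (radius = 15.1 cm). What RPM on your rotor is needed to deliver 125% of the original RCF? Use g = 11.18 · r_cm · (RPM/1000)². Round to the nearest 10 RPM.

24710 RPM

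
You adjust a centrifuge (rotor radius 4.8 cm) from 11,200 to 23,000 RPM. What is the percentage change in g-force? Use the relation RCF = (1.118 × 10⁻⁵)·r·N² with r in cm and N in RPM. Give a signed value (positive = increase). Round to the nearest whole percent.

RCF ∝ N², so the ratio is (23000/11200)² = (2.053571)² = 4.2172.
Change = 4.2172 − 1 = +3.2172 → +321.7%.

+322%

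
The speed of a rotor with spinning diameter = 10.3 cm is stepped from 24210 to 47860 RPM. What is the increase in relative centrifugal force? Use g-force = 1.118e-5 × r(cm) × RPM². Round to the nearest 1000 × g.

≈ 98000 x g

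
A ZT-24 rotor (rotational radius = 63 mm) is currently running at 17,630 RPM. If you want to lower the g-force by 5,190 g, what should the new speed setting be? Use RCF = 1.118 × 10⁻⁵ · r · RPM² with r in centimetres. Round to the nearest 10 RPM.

r = 63 mm = 6.3 cm
Current RCF = 1.118 × 10⁻⁵ × 6.3 × (17630)² = 1.118 × 10⁻⁵ × 6.3 × 310,816,900 ≈ 21,892.1 × g
Target RCF = 21,892.1 − 5,190 = 16,702.1 × g
N² = 16,702.1 / (7.0434 × 10⁻⁵) = 237,131,215
N ≈ √237,131,215 ≈ 15,399.1

15400 RPM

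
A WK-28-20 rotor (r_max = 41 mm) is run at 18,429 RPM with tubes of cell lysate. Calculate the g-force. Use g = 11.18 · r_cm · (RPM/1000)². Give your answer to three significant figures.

r = 41 mm = 4.1 cm
RCF = 11.18 × r × (N/1000)²
RCF = 11.18 × 4.1 × (18.429)² = 11.18 × 4.1 × 339.628041 ≈ 15,567.9 × g

≈ 15600 g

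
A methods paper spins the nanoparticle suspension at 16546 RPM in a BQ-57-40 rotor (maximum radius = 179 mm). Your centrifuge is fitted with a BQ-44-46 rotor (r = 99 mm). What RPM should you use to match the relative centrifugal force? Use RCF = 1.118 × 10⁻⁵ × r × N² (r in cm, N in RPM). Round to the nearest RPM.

≈ 22249 RPM

Original rotor: r = 179 mm = 17.9 cm
RCF_original = 1.118 × 10⁻⁵ × 17.9 × (16546)² = 1.118 × 10⁻⁵ × 17.9 × 273,770,116 ≈ 54,787.4 × g
Your rotor: r = 99 mm = 9.9 cm
54,787.4 = 1.118 × 10⁻⁵ × 9.9 × N²
N² = 54,787.4 / (11.0682 × 10⁻⁵) = 494,998,283
N ≈ √494,998,283 ≈ 22,248.6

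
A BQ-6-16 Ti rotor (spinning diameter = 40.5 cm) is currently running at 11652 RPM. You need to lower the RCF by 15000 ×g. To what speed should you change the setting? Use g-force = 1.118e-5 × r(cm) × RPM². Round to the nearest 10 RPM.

r = 40.5 / 2 = 20.25 cm
Current RCF = 1.118 × 10⁻⁵ × 20.25 × (11652)² = 1.118 × 10⁻⁵ × 20.25 × 135,769,104 ≈ 30,737.4 × g
Target RCF = 30,737.4 − 15,000 = 15,737.4 × g
N² = 15,737.4 / (22.6395 × 10⁻⁵) = 69,513,019
N ≈ √69,513,019 ≈ 8,337.4

≈ 8340 RPM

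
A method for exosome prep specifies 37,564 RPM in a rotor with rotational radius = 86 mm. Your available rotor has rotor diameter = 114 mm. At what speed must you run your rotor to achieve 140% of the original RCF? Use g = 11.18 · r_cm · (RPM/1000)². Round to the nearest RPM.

54594 RPM

Original rotor: r = 86 mm = 8.6 cm
RCF_original = 11.18 × 8.6 × (37.564)² = 11.18 × 8.6 × 1,411.054096 ≈ 135,670 × g
Target RCF = 1.4 × 135,670 ≈ 189,938 × g
Your rotor: r = 114 mm / 2 = 57 mm = 5.7 cm
189,938 = 11.18 × 5.7 × (N/1000)²
(N/1000)² = 189,938 / 63.726 = 2980.542
N = 1000 × √2980.542 ≈ 54,594.3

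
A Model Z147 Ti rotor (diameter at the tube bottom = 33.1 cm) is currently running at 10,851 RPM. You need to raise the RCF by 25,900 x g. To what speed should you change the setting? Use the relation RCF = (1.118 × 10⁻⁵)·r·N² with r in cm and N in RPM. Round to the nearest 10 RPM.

r = 33.1 / 2 = 16.55 cm
Current RCF = 1.118 × 10⁻⁵ × 16.55 × (10851)² = 1.118 × 10⁻⁵ × 16.55 × 117,744,201 ≈ 21,786.1 × g
Target RCF = 21,786.1 + 25,900 = 47,686.1 × g
N² = 47,686.1 / (18.5029 × 10⁻⁵) = 257,722,303
N ≈ √257,722,303 ≈ 16,053.7

16050 RPM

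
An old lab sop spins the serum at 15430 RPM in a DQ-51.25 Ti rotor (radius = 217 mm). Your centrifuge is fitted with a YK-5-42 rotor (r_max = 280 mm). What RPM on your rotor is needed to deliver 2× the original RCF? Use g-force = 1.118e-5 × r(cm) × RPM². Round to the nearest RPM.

Original rotor: r = 217 mm = 21.7 cm
RCF = 1.118 × 10⁻⁵ × r × N²
RCF_original = 1.118 × 10⁻⁵ × 21.7 × (15430)² = 1.118 × 10⁻⁵ × 21.7 × 238,084,900 ≈ 57,760.8 × g
Target RCF = 2 × 57,760.8 ≈ 115,521.6 × g
Your rotor: r = 280 mm = 28.0 cm
115,521.6 = 1.118 × 10⁻⁵ × 28 × N²
N² = 115,521.6 / (31.304 × 10⁻⁵) = 369,031,434
N ≈ √369,031,434 ≈ 19,210.2

19210 RPM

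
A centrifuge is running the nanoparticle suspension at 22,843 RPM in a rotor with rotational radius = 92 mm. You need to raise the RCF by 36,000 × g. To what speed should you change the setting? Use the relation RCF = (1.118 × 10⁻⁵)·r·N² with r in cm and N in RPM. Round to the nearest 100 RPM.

r = 92 mm = 9.2 cm
Current RCF = 1.118 × 10⁻⁵ × 9.2 × (22843)² = 1.118 × 10⁻⁵ × 9.2 × 521,802,649 ≈ 53,670.5 × g
Target RCF = 53,670.5 + 36,000 = 89,670.5 × g
N² = 89,670.5 / (10.2856 × 10⁻⁵) = 871,806,215
N ≈ √871,806,215 ≈ 29,526.4

≈ 29500 RPM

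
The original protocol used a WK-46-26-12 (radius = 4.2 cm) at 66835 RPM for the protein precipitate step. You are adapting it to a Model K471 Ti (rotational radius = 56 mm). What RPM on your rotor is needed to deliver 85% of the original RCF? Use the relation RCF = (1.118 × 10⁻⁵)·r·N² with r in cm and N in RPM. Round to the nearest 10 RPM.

RCF_original = 1.118 × 10⁻⁵ × 4.2 × (66835)² = 1.118 × 10⁻⁵ × 4.2 × 4,466,917,225 ≈ 209,748.6 × g
Target RCF = 0.85 × 209,748.6 ≈ 178,286.3 × g
Your rotor: r = 56 mm = 5.6 cm
178,286.3 = 1.118 × 10⁻⁵ × 5.6 × N²
N² = 178,286.3 / (6.2608 × 10⁻⁵) = 2,847,660,043
N ≈ √2,847,660,043 ≈ 53,363.5

≈ 53360 RPM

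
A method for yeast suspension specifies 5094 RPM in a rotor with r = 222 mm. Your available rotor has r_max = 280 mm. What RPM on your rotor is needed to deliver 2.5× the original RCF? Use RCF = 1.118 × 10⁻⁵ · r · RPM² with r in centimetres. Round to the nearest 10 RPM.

Original rotor: r = 222 mm = 22.2 cm
RCF_original = 1.118 × 10⁻⁵ × 22.2 × (5094)² = 1.118 × 10⁻⁵ × 22.2 × 25,948,836 ≈ 6,440.4 × g
Target RCF = 2.5 × 6,440.4 ≈ 16,101 × g
Your rotor: r = 280 mm = 28.0 cm
16,101 = 1.118 × 10⁻⁵ × 28 × N²
N² = 16,101 / (31.304 × 10⁻⁵) = 51,434,321
N ≈ √51,434,321 ≈ 7,171.8

≈ 7170 RPM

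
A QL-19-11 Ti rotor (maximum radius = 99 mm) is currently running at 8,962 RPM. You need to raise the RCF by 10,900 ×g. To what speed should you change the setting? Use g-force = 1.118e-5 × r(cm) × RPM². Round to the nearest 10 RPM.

13370 RPM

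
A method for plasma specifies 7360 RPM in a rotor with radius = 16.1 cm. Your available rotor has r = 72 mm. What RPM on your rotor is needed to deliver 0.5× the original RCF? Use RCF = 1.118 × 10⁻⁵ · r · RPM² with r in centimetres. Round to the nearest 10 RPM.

7780 RPM

RCF = 1.118 × 10⁻⁵ × r × N²
RCF_original = 1.118 × 10⁻⁵ × 16.1 × (7360)² = 1.118 × 10⁻⁵ × 16.1 × 54,169,600 ≈ 9,750.4 × g
Target RCF = 0.5 × 9,750.4 ≈ 4,875.2 × g
Your rotor: r = 72 mm = 7.2 cm
4,875.2 = 1.118 × 10⁻⁵ × 7.2 × N²
N² = 4,875.2 / (8.0496 × 10⁻⁵) = 60,564,500
N ≈ √60,564,500 ≈ 7,782.3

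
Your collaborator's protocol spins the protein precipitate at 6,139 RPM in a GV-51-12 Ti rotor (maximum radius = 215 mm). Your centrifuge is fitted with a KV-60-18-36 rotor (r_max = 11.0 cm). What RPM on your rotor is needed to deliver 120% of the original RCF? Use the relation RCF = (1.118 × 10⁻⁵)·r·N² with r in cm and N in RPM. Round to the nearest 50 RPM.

9400 RPM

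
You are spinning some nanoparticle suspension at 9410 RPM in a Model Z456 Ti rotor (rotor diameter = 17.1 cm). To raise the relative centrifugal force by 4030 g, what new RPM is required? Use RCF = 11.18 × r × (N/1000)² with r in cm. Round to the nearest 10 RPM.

r = 17.1 / 2 = 8.55 cm
Current RCF = 11.18 × 8.55 × (9.41)² = 11.18 × 8.55 × 88.5481 ≈ 8,464.2 × g
Target RCF = 8,464.2 + 4,030 = 12,494.2 × g
(N/1000)² = 12,494.2 / 95.589 = 130.7075
N = 1000 × √130.7075 ≈ 11,432.7

N₂ ≈ 11430 RPM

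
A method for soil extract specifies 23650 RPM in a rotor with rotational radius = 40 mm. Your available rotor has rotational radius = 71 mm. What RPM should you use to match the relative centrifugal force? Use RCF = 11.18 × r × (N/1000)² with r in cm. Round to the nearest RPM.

17751 RPM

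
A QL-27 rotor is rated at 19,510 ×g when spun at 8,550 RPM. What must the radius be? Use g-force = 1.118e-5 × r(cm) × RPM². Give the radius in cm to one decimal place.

≈ 23.9 cm

19510 = 1.118 × 10⁻⁵ × r × (8550)²
r = 19510 / (1.118 × 10⁻⁵ × 73,102,500) = 19510 / 817.2859 ≈ 23.872 cm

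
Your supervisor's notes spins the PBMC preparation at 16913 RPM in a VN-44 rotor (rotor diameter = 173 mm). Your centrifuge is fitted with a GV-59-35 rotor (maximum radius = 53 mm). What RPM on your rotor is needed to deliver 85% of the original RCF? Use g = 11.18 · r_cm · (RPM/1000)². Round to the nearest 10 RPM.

19920 RPM

Original rotor: r = 173 mm / 2 = 86.5 mm = 8.65 cm
RCF = 11.18 × r × (N/1000)²
RCF_original = 11.18 × 8.65 × (16.913)² = 11.18 × 8.65 × 286.049569 ≈ 27,663 × g
Target RCF = 0.85 × 27,663 ≈ 23,513.5 × g
Your rotor: r = 53 mm = 5.3 cm
23,513.5 = 11.18 × 5.3 × (N/1000)²
(N/1000)² = 23,513.5 / 59.254 = 396.8255
N = 1000 × √396.8255 ≈ 19,920.5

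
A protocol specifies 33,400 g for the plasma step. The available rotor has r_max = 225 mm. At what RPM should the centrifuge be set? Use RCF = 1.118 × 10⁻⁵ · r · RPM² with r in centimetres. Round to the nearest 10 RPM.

r = 225 mm = 22.5 cm
33,400 = 1.118 × 10⁻⁵ × 22.5 × N²
N² = 33,400 / (25.155 × 10⁻⁵) = 132,776,784
N ≈ √132,776,784 ≈ 11,522.9

≈ 11520 RPM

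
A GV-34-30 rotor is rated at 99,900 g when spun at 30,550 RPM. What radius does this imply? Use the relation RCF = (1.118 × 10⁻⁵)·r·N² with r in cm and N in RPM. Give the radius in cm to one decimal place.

9.6 cm

99900 = 1.118 × 10⁻⁵ × r × (30550)²
r = 99900 / (1.118 × 10⁻⁵ × 933,302,500) = 99900 / 10434.32 ≈ 9.574 cm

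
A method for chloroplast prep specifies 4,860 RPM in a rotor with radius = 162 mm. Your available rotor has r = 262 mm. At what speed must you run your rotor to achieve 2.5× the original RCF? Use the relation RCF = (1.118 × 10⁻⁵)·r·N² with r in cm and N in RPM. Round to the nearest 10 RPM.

Original rotor: r = 162 mm = 16.2 cm
RCF_original = 1.118 × 10⁻⁵ × 16.2 × (4860)² = 1.118 × 10⁻⁵ × 16.2 × 23,619,600 ≈ 4,277.9 × g
Target RCF = 2.5 × 4,277.9 ≈ 10,694.8 × g
Your rotor: r = 262 mm = 26.2 cm
10,694.8 = 1.118 × 10⁻⁵ × 26.2 × N²
N² = 10,694.8 / (29.2916 × 10⁻⁵) = 36,511,491
N ≈ √36,511,491 ≈ 6,042.5

6040 RPM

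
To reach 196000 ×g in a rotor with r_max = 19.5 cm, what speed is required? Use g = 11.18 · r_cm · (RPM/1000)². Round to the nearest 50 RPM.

≈ 30000 RPM

196,000 = 11.18 × 19.5 × (N/1000)²
(N/1000)² = 196,000 / 218.01 = 899.0413
N = 1000 × √899.0413 ≈ 29,984.0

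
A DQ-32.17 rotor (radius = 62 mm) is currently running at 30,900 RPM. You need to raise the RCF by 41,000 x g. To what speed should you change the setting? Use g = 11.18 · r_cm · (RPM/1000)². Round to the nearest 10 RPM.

39320 RPM

r = 62 mm = 6.2 cm
Current RCF = 11.18 × 6.2 × (30.9)² = 11.18 × 6.2 × 954.81 ≈ 66,183.6 × g
Target RCF = 66,183.6 + 41,000 = 107,183.6 × g
(N/1000)² = 107,183.6 / 69.316 = 1546.304
N = 1000 × √1546.304 ≈ 39,323.1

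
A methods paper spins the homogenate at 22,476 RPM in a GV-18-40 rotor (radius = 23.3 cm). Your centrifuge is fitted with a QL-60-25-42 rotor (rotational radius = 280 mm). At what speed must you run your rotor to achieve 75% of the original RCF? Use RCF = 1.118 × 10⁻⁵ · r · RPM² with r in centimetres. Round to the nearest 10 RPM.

17760 RPM

RCF_original = 1.118 × 10⁻⁵ × 23.3 × (22476)² = 1.118 × 10⁻⁵ × 23.3 × 505,170,576 ≈ 131,593.9 × g
Target RCF = 0.75 × 131,593.9 ≈ 98,695.4 × g
Your rotor: r = 280 mm = 28.0 cm
98,695.4 = 1.118 × 10⁻⁵ × 28 × N²
N² = 98,695.4 / (31.304 × 10⁻⁵) = 315,280,475
N ≈ √315,280,475 ≈ 17,756.1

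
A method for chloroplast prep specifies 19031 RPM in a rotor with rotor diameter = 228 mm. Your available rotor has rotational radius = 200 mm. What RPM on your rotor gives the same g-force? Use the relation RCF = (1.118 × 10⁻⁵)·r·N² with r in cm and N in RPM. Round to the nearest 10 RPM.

14370 RPM

Original rotor: r = 228 mm / 2 = 114 mm = 11.4 cm
RCF_original = 1.118 × 10⁻⁵ × 11.4 × (19031)² = 1.118 × 10⁻⁵ × 11.4 × 362,178,961 ≈ 46,160.4 × g
Your rotor: r = 200 mm = 20.0 cm
46,160.4 = 1.118 × 10⁻⁵ × 20 × N²
N² = 46,160.4 / (22.36 × 10⁻⁵) = 206,441,860
N ≈ √206,441,860 ≈ 14,368.1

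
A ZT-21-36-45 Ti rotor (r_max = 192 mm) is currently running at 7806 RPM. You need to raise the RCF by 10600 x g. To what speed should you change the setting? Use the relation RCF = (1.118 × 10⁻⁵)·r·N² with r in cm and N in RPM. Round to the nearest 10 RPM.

10500 RPM

r = 192 mm = 19.2 cm
Current RCF = 1.118 × 10⁻⁵ × 19.2 × (7806)² = 1.118 × 10⁻⁵ × 19.2 × 60,933,636 ≈ 13,079.8 × g
Target RCF = 13,079.8 + 10,600 = 23,679.8 × g
N² = 23,679.8 / (21.4656 × 10⁻⁵) = 110,315,109
N ≈ √110,315,109 ≈ 10,503.1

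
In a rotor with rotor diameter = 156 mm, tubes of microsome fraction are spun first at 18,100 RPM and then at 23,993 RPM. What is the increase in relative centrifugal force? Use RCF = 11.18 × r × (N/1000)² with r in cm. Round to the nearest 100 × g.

r = 156 mm / 2 = 78 mm = 7.8 cm
RCF₁ = 11.18 × 7.8 × (18.1)² = 11.18 × 7.8 × 327.61 ≈ 28,568.9 × g
RCF₂ = 11.18 × 7.8 × (23.993)² = 11.18 × 7.8 × 575.664049 ≈ 50,200.2 × g
Increase = 50,200.2 − 28,568.9 = 21,631.3

≈ 21600 × g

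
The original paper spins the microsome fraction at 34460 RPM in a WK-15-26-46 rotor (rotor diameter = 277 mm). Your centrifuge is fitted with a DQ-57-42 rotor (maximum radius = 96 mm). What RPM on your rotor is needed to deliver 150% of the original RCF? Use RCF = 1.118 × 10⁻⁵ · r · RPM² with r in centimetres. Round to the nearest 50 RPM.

50700 RPM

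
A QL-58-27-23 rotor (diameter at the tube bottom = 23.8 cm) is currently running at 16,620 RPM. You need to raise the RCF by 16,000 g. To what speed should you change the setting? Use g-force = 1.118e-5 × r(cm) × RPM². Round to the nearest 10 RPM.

19910 RPM

r = 23.8 / 2 = 11.9 cm
Current RCF = 1.118 × 10⁻⁵ × 11.9 × (16620)² = 1.118 × 10⁻⁵ × 11.9 × 276,224,400 ≈ 36,749.4 × g
Target RCF = 36,749.4 + 16,000 = 52,749.4 × g
N² = 52,749.4 / (13.3042 × 10⁻⁵) = 396,486,824
N ≈ √396,486,824 ≈ 19,912.0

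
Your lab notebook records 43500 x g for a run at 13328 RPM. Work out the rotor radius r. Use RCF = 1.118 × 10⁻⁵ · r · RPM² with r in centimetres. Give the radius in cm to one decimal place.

r ≈ 21.9 cm

RCF = 1.118 × 10⁻⁵ × r × N²
43500 = 1.118 × 10⁻⁵ × r × (13328)²
r = 43500 / (1.118 × 10⁻⁵ × 177,635,584) = 43500 / 1985.966 ≈ 21.904 cm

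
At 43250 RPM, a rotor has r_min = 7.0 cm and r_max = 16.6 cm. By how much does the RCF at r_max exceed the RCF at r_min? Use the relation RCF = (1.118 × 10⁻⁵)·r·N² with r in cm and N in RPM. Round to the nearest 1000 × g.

≈ 201000 ×g

RCF_max = 1.118 × 10⁻⁵ × 16.6 × (43250)² = 1.118 × 10⁻⁵ × 16.6 × 1,870,562,500 ≈ 347,154 × g
RCF_min = 1.118 × 10⁻⁵ × 7 × (43250)² = 1.118 × 10⁻⁵ × 7 × 1,870,562,500 ≈ 146,390.2 × g
ΔRCF = 347,154 − 146,390.2 = 200,763.8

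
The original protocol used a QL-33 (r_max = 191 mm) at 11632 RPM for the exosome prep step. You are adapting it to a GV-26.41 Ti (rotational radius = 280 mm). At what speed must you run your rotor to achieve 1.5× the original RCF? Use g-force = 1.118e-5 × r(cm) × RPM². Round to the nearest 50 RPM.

11750 RPM

Original rotor: r = 191 mm = 19.1 cm
RCF_original = 1.118 × 10⁻⁵ × 19.1 × (11632)² = 1.118 × 10⁻⁵ × 19.1 × 135,303,424 ≈ 28,892.4 × g
Target RCF = 1.5 × 28,892.4 ≈ 43,338.6 × g
Your rotor: r = 280 mm = 28.0 cm
43,338.6 = 1.118 × 10⁻⁵ × 28 × N²
N² = 43,338.6 / (31.304 × 10⁻⁵) = 138,444,288
N ≈ √138,444,288 ≈ 11,766.2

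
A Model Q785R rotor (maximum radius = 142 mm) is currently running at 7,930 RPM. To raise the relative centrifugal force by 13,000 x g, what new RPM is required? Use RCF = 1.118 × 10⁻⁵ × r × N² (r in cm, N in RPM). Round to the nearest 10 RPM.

r = 142 mm = 14.2 cm
Current RCF = 1.118 × 10⁻⁵ × 14.2 × (7930)² = 1.118 × 10⁻⁵ × 14.2 × 62,884,900 ≈ 9,983.4 × g
Target RCF = 9,983.4 + 13,000 = 22,983.4 × g
N² = 22,983.4 / (15.8756 × 10⁻⁵) = 144,771,851
N ≈ √144,771,851 ≈ 12,032.1

N₂ ≈ 12030 RPM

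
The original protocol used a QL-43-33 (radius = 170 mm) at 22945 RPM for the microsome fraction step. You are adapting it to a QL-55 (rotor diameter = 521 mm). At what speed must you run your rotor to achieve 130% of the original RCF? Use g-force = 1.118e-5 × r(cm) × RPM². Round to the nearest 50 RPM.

≈ 21150 RPM

Original rotor: r = 170 mm = 17.0 cm
RCF = 1.118 × 10⁻⁵ × r × N²
RCF_original = 1.118 × 10⁻⁵ × 17 × (22945)² = 1.118 × 10⁻⁵ × 17 × 526,473,025 ≈ 100,061.5 × g
Target RCF = 1.3 × 100,061.5 ≈ 130,080 × g
Your rotor: r = 521 mm / 2 = 260.5 mm = 26.05 cm
130,080 = 1.118 × 10⁻⁵ × 26.05 × N²
N² = 130,080 / (29.1239 × 10⁻⁵) = 446,643,478
N ≈ √446,643,478 ≈ 21,133.9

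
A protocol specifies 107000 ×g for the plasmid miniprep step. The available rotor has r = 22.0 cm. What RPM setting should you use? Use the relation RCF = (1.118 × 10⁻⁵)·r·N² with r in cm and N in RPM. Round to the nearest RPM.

20857 RPM

107,000 = 1.118 × 10⁻⁵ × 22 × N²
N² = 107,000 / (24.596 × 10⁻⁵) = 435,030,086
N ≈ √435,030,086 ≈ 20,857.4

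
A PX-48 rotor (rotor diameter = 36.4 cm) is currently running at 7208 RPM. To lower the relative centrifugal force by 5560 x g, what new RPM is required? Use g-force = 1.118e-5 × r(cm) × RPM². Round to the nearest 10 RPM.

r = 36.4 / 2 = 18.2 cm
Current RCF = 1.118 × 10⁻⁵ × 18.2 × (7208)² = 1.118 × 10⁻⁵ × 18.2 × 51,955,264 ≈ 10,571.6 × g
Target RCF = 10,571.6 − 5,560 = 5,011.6 × g
N² = 5,011.6 / (20.3476 × 10⁻⁵) = 24,629,932
N ≈ √24,629,932 ≈ 4,962.9

N₂ ≈ 4960 RPM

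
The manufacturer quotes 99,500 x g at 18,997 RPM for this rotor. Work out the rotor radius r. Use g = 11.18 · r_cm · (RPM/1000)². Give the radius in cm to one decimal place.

r ≈ 24.7 cm

99500 = 11.18 × r × (18.997)²
r = 99500 / (11.18 × 360.886009) = 99500 / 4034.706 ≈ 24.661 cm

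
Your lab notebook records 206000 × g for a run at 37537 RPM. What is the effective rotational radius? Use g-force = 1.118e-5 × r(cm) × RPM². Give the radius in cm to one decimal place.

206000 = 1.118 × 10⁻⁵ × r × (37537)²
r = 206000 / (1.118 × 10⁻⁵ × 1,409,026,369) = 206000 / 15752.91 ≈ 13.077 cm

r ≈ 13.1 cm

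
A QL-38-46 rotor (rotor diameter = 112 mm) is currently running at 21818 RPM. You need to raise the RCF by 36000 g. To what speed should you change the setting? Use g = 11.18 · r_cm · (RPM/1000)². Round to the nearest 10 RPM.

≈ 32420 RPM

r = 112 mm / 2 = 56 mm = 5.6 cm
Current RCF = 11.18 × 5.6 × (21.818)² = 11.18 × 5.6 × 476.025124 ≈ 29,803 × g
Target RCF = 29,803 + 36,000 = 65,803 × g
(N/1000)² = 65,803 / 62.608 = 1051.032
N = 1000 × √1051.032 ≈ 32,419.6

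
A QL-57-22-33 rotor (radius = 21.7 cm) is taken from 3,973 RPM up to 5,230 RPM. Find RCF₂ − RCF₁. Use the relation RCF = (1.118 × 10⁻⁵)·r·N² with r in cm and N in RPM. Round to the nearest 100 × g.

2800 ×g

RCF₁ = 1.118 × 10⁻⁵ × 21.7 × (3973)² = 1.118 × 10⁻⁵ × 21.7 × 15,784,729 ≈ 3,829.5 × g
RCF₂ = 1.118 × 10⁻⁵ × 21.7 × (5230)² = 1.118 × 10⁻⁵ × 21.7 × 27,352,900 ≈ 6,636 × g
Increase = 6,636 − 3,829.5 = 2,806.5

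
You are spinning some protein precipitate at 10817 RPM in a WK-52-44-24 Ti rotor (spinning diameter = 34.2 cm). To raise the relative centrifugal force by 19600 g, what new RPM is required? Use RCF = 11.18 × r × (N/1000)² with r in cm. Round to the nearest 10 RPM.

14820 RPM

r = 34.2 / 2 = 17.1 cm
Current RCF = 11.18 × 17.1 × (10.817)² = 11.18 × 17.1 × 117.007489 ≈ 22,369.3 × g
Target RCF = 22,369.3 + 19,600 = 41,969.3 × g
(N/1000)² = 41,969.3 / 191.178 = 219.53
N = 1000 × √219.53 ≈ 14,816.5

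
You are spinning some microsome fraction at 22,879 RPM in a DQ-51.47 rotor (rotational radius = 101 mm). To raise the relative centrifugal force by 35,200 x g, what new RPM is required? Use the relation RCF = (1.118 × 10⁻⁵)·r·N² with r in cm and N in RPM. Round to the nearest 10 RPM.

≈ 28900 RPM

r = 101 mm = 10.1 cm
Current RCF = 1.118 × 10⁻⁵ × 10.1 × (22879)² = 1.118 × 10⁻⁵ × 10.1 × 523,448,641 ≈ 59,106.8 × g
Target RCF = 59,106.8 + 35,200 = 94,306.8 × g
N² = 94,306.8 / (11.2918 × 10⁻⁵) = 835,179,511
N ≈ √835,179,511 ≈ 28,899.5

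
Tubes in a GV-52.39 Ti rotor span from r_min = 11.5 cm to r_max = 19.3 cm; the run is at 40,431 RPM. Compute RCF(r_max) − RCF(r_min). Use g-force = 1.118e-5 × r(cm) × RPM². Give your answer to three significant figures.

ΔRCF = 1.118 × 10⁻⁵ × (r_max − r_min) × N² = 1.118 × 10⁻⁵ × 7.8 × 1,634,665,761 ≈ 142,549.4

143000 ×g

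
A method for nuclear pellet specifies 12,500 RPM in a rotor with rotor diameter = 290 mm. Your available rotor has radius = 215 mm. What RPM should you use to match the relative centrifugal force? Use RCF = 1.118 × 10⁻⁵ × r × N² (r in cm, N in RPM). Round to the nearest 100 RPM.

10300 RPM

Original rotor: r = 290 mm / 2 = 145 mm = 14.5 cm
RCF_original = 1.118 × 10⁻⁵ × 14.5 × (12500)² = 1.118 × 10⁻⁵ × 14.5 × 156,250,000 ≈ 25,329.7 × g
Your rotor: r = 215 mm = 21.5 cm
25,329.7 = 1.118 × 10⁻⁵ × 21.5 × N²
N² = 25,329.7 / (24.037 × 10⁻⁵) = 105,377,959
N ≈ √105,377,959 ≈ 10,265.4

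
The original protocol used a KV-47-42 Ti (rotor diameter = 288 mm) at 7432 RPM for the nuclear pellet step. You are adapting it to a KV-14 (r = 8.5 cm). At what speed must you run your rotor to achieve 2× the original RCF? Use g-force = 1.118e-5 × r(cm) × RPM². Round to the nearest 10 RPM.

Original rotor: r = 288 mm / 2 = 144 mm = 14.4 cm
RCF_original = 1.118 × 10⁻⁵ × 14.4 × (7432)² = 1.118 × 10⁻⁵ × 14.4 × 55,234,624 ≈ 8,892.3 × g
Target RCF = 2 × 8,892.3 ≈ 17,784.6 × g
17,784.6 = 1.118 × 10⁻⁵ × 8.5 × N²
N² = 17,784.6 / (9.503 × 10⁻⁵) = 187,147,217
N ≈ √187,147,217 ≈ 13,680.2

13680 RPM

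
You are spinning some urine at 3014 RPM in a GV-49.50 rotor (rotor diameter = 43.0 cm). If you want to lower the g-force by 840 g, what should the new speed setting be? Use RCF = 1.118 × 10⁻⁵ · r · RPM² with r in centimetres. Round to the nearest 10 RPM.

2360 RPM

r = 43.0 / 2 = 21.5 cm
Current RCF = 1.118 × 10⁻⁵ × 21.5 × (3014)² = 1.118 × 10⁻⁵ × 21.5 × 9,084,196 ≈ 2,183.6 × g
Target RCF = 2,183.6 − 840 = 1,343.6 × g
N² = 1,343.6 / (24.037 × 10⁻⁵) = 5,589,716
N ≈ √5,589,716 ≈ 2,364.3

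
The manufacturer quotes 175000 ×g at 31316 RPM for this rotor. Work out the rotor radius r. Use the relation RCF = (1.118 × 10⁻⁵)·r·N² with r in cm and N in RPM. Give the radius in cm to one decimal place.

16.0 cm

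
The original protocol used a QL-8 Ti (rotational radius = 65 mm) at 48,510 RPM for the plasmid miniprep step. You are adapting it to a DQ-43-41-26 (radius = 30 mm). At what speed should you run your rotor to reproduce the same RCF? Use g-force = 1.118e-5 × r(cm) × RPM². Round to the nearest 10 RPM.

71400 RPM

Original rotor: r = 65 mm = 6.5 cm
RCF = 1.118 × 10⁻⁵ × r × N²
RCF_original = 1.118 × 10⁻⁵ × 6.5 × (48510)² = 1.118 × 10⁻⁵ × 6.5 × 2,353,220,100 ≈ 171,008.5 × g
Your rotor: r = 30 mm = 3.0 cm
171,008.5 = 1.118 × 10⁻⁵ × 3 × N²
N² = 171,008.5 / (3.354 × 10⁻⁵) = 5,098,643,411
N ≈ √5,098,643,411 ≈ 71,404.8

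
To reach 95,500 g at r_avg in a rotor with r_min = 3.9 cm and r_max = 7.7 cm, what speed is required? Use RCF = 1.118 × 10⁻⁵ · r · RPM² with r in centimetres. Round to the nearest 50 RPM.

N ≈ 38400 RPM

r_avg = (3.9 + 7.7) / 2 = 5.8 cm
RCF = 1.118 × 10⁻⁵ × r × N²
95,500 = 1.118 × 10⁻⁵ × 5.8 × N²
N² = 95,500 / (6.4844 × 10⁻⁵) = 1,472,765,406
N ≈ √1,472,765,406 ≈ 38,376.6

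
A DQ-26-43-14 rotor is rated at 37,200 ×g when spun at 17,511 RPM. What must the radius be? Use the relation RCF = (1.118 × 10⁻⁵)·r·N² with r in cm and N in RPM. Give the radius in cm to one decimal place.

r ≈ 10.9 cm

37200 = 1.118 × 10⁻⁵ × r × (17511)²
r = 37200 / (1.118 × 10⁻⁵ × 306,635,121) = 37200 / 3428.181 ≈ 10.851 cm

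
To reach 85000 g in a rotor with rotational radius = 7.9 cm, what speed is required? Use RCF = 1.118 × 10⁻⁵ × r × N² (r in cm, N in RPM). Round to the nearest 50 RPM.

31000 RPM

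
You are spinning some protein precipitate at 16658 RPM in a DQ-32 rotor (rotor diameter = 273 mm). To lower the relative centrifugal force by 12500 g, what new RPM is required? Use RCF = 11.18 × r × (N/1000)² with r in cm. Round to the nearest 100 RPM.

N₂ ≈ 14000 RPM

r = 273 mm / 2 = 136.5 mm = 13.65 cm
Current RCF = 11.18 × 13.65 × (16.658)² = 11.18 × 13.65 × 277.488964 ≈ 42,346.8 × g
Target RCF = 42,346.8 − 12,500 = 29,846.8 × g
(N/1000)² = 29,846.8 / 152.607 = 195.5795
N = 1000 × √195.5795 ≈ 13,985.0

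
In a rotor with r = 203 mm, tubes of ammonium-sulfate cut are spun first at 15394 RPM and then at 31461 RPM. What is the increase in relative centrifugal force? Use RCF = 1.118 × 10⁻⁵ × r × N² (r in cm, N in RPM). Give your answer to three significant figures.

r = 203 mm = 20.3 cm
RCF₁ = 1.118 × 10⁻⁵ × 20.3 × (15394)² = 1.118 × 10⁻⁵ × 20.3 × 236,975,236 ≈ 53,782.5 × g
RCF₂ = 1.118 × 10⁻⁵ × 20.3 × (31461)² = 1.118 × 10⁻⁵ × 20.3 × 989,794,521 ≈ 224,637.8 × g
Increase = 224,637.8 − 53,782.5 = 170,855.3

≈ 171000 g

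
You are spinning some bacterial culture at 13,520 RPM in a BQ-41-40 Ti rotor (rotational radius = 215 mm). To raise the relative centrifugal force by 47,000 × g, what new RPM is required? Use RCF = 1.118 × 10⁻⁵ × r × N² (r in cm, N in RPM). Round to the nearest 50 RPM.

19450 RPM

r = 215 mm = 21.5 cm
Current RCF = 1.118 × 10⁻⁵ × 21.5 × (13520)² = 1.118 × 10⁻⁵ × 21.5 × 182,790,400 ≈ 43,937.3 × g
Target RCF = 43,937.3 + 47,000 = 90,937.3 × g
N² = 90,937.3 / (24.037 × 10⁻⁵) = 378,322,170
N ≈ √378,322,170 ≈ 19,450.5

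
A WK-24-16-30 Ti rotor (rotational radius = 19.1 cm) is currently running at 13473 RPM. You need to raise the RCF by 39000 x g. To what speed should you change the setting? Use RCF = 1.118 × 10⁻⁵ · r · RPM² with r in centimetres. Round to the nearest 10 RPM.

N₂ ≈ 19080 RPM

Current RCF = 1.118 × 10⁻⁵ × 19.1 × (13473)² = 1.118 × 10⁻⁵ × 19.1 × 181,521,729 ≈ 38,761.8 × g
Target RCF = 38,761.8 + 39,000 = 77,761.8 × g
N² = 77,761.8 / (21.3538 × 10⁻⁵) = 364,159,072
N ≈ √364,159,072 ≈ 19,083.0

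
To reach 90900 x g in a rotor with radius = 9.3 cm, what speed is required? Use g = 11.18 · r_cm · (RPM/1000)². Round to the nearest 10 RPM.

RCF = 11.18 × r × (N/1000)²
90,900 = 11.18 × 9.3 × (N/1000)²
(N/1000)² = 90,900 / 103.974 = 874.257
N = 1000 × √874.257 ≈ 29,567.8

29570 RPM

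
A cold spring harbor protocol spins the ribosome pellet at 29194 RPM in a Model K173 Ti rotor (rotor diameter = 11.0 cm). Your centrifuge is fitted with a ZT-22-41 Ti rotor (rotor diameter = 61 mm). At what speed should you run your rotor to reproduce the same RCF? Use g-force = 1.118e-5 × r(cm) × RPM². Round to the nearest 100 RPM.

Original rotor: r = 11.0 / 2 = 5.5 cm
RCF_original = 1.118 × 10⁻⁵ × 5.5 × (29194)² = 1.118 × 10⁻⁵ × 5.5 × 852,289,636 ≈ 52,407.3 × g
Your rotor: r = 61 mm / 2 = 30.5 mm = 3.05 cm
52,407.3 = 1.118 × 10⁻⁵ × 3.05 × N²
N² = 52,407.3 / (3.4099 × 10⁻⁵) = 1,536,916,039
N ≈ √1,536,916,039 ≈ 39,203.5

39200 RPM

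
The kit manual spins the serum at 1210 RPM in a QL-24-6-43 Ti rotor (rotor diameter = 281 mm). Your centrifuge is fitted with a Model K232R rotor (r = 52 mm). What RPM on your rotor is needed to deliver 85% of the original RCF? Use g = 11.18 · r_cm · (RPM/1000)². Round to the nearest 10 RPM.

1830 RPM

Original rotor: r = 281 mm / 2 = 140.5 mm = 14.05 cm
RCF_original = 11.18 × 14.05 × (1.21)² = 11.18 × 14.05 × 1.4641 ≈ 230 × g
Target RCF = 0.85 × 230 ≈ 195.5 × g
Your rotor: r = 52 mm = 5.2 cm
195.5 = 11.18 × 5.2 × (N/1000)²
(N/1000)² = 195.5 / 58.136 = 3.362804
N = 1000 × √3.362804 ≈ 1,833.8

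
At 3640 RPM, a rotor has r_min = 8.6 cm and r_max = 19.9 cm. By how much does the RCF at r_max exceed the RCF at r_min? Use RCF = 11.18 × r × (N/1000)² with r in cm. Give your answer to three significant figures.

ΔRCF = 11.18 × (r_max − r_min) × (N/1000)² = 11.18 × 11.3 × 13.2496 ≈ 1,673.9

≈ 1670 × g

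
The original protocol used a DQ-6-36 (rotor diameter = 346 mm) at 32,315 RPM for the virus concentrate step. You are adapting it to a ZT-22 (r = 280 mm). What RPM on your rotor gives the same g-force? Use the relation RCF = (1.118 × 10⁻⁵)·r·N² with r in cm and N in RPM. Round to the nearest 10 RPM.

25400 RPM

Original rotor: r = 346 mm / 2 = 173 mm = 17.3 cm
RCF_original = 1.118 × 10⁻⁵ × 17.3 × (32315)² = 1.118 × 10⁻⁵ × 17.3 × 1,044,259,225 ≈ 201,974.4 × g
Your rotor: r = 280 mm = 28.0 cm
201,974.4 = 1.118 × 10⁻⁵ × 28 × N²
N² = 201,974.4 / (31.304 × 10⁻⁵) = 645,203,169
N ≈ √645,203,169 ≈ 25,400.8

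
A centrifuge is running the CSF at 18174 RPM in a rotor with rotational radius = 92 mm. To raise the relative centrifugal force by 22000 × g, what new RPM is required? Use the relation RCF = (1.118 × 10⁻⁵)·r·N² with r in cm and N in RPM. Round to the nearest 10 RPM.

23330 RPM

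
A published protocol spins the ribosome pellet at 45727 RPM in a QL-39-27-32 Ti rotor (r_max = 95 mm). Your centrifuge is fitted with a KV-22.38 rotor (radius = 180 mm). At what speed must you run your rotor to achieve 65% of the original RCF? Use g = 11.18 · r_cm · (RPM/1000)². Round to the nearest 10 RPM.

≈ 26780 RPM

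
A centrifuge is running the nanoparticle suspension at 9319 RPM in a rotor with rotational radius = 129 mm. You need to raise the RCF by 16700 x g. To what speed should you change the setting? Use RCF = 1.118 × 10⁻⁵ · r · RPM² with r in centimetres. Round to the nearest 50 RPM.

r = 129 mm = 12.9 cm
Current RCF = 1.118 × 10⁻⁵ × 12.9 × (9319)² = 1.118 × 10⁻⁵ × 12.9 × 86,843,761 ≈ 12,524.8 × g
Target RCF = 12,524.8 + 16,700 = 29,224.8 × g
N² = 29,224.8 / (14.4222 × 10⁻⁵) = 202,637,600
N ≈ √202,637,600 ≈ 14,235.1

≈ 14250 RPM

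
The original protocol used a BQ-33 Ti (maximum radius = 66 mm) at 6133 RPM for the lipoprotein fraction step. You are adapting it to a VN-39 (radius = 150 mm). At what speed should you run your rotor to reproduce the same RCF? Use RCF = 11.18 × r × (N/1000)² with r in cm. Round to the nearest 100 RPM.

≈ 4100 RPM

Original rotor: r = 66 mm = 6.6 cm
RCF = 11.18 × r × (N/1000)²
RCF_original = 11.18 × 6.6 × (6.133)² = 11.18 × 6.6 × 37.613689 ≈ 2,775.4 × g
Your rotor: r = 150 mm = 15.0 cm
2,775.4 = 11.18 × 15 × (N/1000)²
(N/1000)² = 2,775.4 / 167.7 = 16.54979
N = 1000 × √16.54979 ≈ 4,068.1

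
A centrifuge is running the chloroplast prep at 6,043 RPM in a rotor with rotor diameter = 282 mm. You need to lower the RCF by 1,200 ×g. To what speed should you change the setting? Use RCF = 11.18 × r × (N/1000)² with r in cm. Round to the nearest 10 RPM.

5380 RPM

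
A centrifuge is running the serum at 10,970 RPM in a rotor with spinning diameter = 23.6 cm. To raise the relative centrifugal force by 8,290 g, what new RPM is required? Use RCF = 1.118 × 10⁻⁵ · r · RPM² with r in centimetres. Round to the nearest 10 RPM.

r = 23.6 / 2 = 11.8 cm
Current RCF = 1.118 × 10⁻⁵ × 11.8 × (10970)² = 1.118 × 10⁻⁵ × 11.8 × 120,340,900 ≈ 15,875.9 × g
Target RCF = 15,875.9 + 8,290 = 24,165.9 × g
N² = 24,165.9 / (13.1924 × 10⁻⁵) = 183,180,468
N ≈ √183,180,468 ≈ 13,534.4

13530 RPM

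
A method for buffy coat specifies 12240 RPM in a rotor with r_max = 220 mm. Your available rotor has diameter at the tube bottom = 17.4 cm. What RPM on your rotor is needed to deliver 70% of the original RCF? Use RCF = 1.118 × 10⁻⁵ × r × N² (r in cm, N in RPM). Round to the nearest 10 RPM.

≈ 16280 RPM

Original rotor: r = 220 mm = 22.0 cm
RCF_original = 1.118 × 10⁻⁵ × 22 × (12240)² = 1.118 × 10⁻⁵ × 22 × 149,817,600 ≈ 36,849.1 × g
Target RCF = 0.7 × 36,849.1 ≈ 25,794.4 × g
Your rotor: r = 17.4 / 2 = 8.7 cm
25,794.4 = 1.118 × 10⁻⁵ × 8.7 × N²
N² = 25,794.4 / (9.7266 × 10⁻⁵) = 265,194,415
N ≈ √265,194,415 ≈ 16,284.8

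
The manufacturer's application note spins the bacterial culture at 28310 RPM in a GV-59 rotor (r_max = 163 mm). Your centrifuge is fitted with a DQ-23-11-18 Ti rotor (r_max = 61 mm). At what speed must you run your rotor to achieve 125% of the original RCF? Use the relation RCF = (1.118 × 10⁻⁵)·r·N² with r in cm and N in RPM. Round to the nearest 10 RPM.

≈ 51740 RPM

Original rotor: r = 163 mm = 16.3 cm
RCF_original = 1.118 × 10⁻⁵ × 16.3 × (28310)² = 1.118 × 10⁻⁵ × 16.3 × 801,456,100 ≈ 146,052.6 × g
Target RCF = 1.25 × 146,052.6 ≈ 182,565.8 × g
Your rotor: r = 61 mm = 6.1 cm
182,565.8 = 1.118 × 10⁻⁵ × 6.1 × N²
N² = 182,565.8 / (6.8198 × 10⁻⁵) = 2,676,996,393
N ≈ √2,676,996,393 ≈ 51,739.7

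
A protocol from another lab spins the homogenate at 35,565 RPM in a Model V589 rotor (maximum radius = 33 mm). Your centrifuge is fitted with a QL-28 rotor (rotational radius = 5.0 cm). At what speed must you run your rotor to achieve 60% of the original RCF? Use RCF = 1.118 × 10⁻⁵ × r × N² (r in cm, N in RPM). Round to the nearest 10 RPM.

Original rotor: r = 33 mm = 3.3 cm
RCF_original = 1.118 × 10⁻⁵ × 3.3 × (35565)² = 1.118 × 10⁻⁵ × 3.3 × 1,264,869,225 ≈ 46,666.1 × g
Target RCF = 0.6 × 46,666.1 ≈ 27,999.7 × g
27,999.7 = 1.118 × 10⁻⁵ × 5 × N²
N² = 27,999.7 / (5.59 × 10⁻⁵) = 500,889,088
N ≈ √500,889,088 ≈ 22,380.6

22380 RPM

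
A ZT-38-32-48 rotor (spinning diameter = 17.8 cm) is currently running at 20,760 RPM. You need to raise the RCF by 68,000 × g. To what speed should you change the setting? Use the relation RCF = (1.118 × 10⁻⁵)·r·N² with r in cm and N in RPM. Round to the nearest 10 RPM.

≈ 33380 RPM

r = 17.8 / 2 = 8.9 cm
Current RCF = 1.118 × 10⁻⁵ × 8.9 × (20760)² = 1.118 × 10⁻⁵ × 8.9 × 430,977,600 ≈ 42,883.1 × g
Target RCF = 42,883.1 + 68,000 = 110,883.1 × g
N² = 110,883.1 / (9.9502 × 10⁻⁵) = 1,114,380,615
N ≈ √1,114,380,615 ≈ 33,382.3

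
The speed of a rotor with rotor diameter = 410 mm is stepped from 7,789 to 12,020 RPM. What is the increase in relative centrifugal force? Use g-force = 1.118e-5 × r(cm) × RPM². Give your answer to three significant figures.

≈ 19200 g

r = 410 mm / 2 = 205 mm = 20.5 cm
RCF₁ = 1.118 × 10⁻⁵ × 20.5 × (7789)² = 1.118 × 10⁻⁵ × 20.5 × 60,668,521 ≈ 13,904.6 × g
RCF₂ = 1.118 × 10⁻⁵ × 20.5 × (12020)² = 1.118 × 10⁻⁵ × 20.5 × 144,480,400 ≈ 33,113.5 × g
Increase = 33,113.5 − 13,904.6 = 19,208.9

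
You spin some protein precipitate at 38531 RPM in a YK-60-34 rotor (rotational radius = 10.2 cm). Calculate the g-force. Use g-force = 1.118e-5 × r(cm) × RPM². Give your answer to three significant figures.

169000 ×g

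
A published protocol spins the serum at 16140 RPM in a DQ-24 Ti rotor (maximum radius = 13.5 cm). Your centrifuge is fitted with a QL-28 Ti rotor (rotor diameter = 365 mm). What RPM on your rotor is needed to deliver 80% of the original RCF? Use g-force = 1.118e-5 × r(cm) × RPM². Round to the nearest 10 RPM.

≈ 12420 RPM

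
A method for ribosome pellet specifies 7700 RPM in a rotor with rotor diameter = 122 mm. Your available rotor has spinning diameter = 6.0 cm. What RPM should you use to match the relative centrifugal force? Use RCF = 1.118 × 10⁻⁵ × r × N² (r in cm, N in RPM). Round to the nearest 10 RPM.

Original rotor: r = 122 mm / 2 = 61 mm = 6.1 cm
RCF_original = 1.118 × 10⁻⁵ × 6.1 × (7700)² = 1.118 × 10⁻⁵ × 6.1 × 59,290,000 ≈ 4,043.5 × g
Your rotor: r = 6.0 / 2 = 3 cm
4,043.5 = 1.118 × 10⁻⁵ × 3 × N²
N² = 4,043.5 / (3.354 × 10⁻⁵) = 120,557,543
N ≈ √120,557,543 ≈ 10,979.9

≈ 10980 RPM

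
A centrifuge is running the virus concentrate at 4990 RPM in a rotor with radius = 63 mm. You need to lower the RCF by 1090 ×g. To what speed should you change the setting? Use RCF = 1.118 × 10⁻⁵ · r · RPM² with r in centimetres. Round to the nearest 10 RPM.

≈ 3070 RPM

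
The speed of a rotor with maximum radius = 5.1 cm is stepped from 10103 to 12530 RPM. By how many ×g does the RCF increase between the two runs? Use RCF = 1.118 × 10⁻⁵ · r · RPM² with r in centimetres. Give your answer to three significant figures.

≈ 3130 ×g

RCF₁ = 1.118 × 10⁻⁵ × 5.1 × (10103)² = 1.118 × 10⁻⁵ × 5.1 × 102,070,609 ≈ 5,819.9 × g
RCF₂ = 1.118 × 10⁻⁵ × 5.1 × (12530)² = 1.118 × 10⁻⁵ × 5.1 × 157,000,900 ≈ 8,951.9 × g
Increase = 8,951.9 − 5,819.9 = 3,132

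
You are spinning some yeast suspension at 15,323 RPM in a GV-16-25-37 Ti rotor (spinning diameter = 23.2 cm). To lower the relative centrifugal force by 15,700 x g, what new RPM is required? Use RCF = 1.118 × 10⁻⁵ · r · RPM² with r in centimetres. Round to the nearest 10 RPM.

N₂ ≈ 10660 RPM

r = 23.2 / 2 = 11.6 cm
Current RCF = 1.118 × 10⁻⁵ × 11.6 × (15323)² = 1.118 × 10⁻⁵ × 11.6 × 234,794,329 ≈ 30,450 × g
Target RCF = 30,450 − 15,700 = 14,750 × g
N² = 14,750 / (12.9688 × 10⁻⁵) = 113,734,501
N ≈ √113,734,501 ≈ 10,664.6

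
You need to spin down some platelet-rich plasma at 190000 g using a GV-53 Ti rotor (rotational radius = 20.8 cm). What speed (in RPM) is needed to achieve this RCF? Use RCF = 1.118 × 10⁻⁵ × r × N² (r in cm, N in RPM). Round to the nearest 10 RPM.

28580 RPM

190,000 = 1.118 × 10⁻⁵ × 20.8 × N²
N² = 190,000 / (23.2544 × 10⁻⁵) = 817,049,677
N ≈ √817,049,677 ≈ 28,584.1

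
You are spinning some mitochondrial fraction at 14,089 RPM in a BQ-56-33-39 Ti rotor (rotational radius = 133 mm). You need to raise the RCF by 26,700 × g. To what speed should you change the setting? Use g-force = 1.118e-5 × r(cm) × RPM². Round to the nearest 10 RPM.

r = 133 mm = 13.3 cm
Current RCF = 1.118 × 10⁻⁵ × 13.3 × (14089)² = 1.118 × 10⁻⁵ × 13.3 × 198,499,921 ≈ 29,515.7 × g
Target RCF = 29,515.7 + 26,700 = 56,215.7 × g
N² = 56,215.7 / (14.8694 × 10⁻⁵) = 378,063,002
N ≈ √378,063,002 ≈ 19,443.8

N₂ ≈ 19440 RPM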